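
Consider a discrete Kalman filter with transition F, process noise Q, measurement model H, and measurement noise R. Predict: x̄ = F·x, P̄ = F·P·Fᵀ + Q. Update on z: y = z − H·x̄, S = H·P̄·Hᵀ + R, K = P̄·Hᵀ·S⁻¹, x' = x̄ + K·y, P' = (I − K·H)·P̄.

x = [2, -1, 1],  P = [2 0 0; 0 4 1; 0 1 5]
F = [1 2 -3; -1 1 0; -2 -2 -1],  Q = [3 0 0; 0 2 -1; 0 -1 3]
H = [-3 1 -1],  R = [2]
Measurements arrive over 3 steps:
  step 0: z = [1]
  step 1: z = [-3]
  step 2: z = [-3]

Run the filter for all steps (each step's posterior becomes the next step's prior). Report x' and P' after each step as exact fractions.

step 0: x' = [-37/65, -40/13, -12/5], P' = [779/130 235/52 -257/20; 235/52 827/104 -45/8; -257/20 -45/8 1323/40]
step 1: x' = [-777844/251031, -587804/251031, 2045495/205389], P' = [808387/83677 548414/83677 -496489/22821; 548414/83677 489066/83677 -316034/22821; -496489/22821 -316034/22821 10550587/205389]
step 2: x' = [1508662147/837587006, -611052439/837587006, -1325910204/418793503], P' = [56390786631/15914153114 40726664013/15914153114 -58800516693/7957076557; 40726664013/15914153114 51514721287/15914153114 -35536909393/7957076557; -58800516693/7957076557 -35536909393/7957076557 140303007484/7957076557]

step 0: x̄ = F·x = [-3, -3, -3]
step 0: P̄ = F·P·Fᵀ + Q = [54 3 -1; 3 8 -6; -1 -6 36]
step 0: y = z − H·x̄ = [-8]
step 0: S = H·P̄·Hᵀ + R = [520]
step 0: K = P̄·Hᵀ·S⁻¹ = [-79/260; 1/104; -3/40]
step 0: x' = x̄ + K·y = [-37/65, -40/13, -12/5]
step 0: P' = (I − K·H)·P̄ = [779/130 235/52 -257/20; 235/52 827/104 -45/8; -257/20 -45/8 1323/40]
step 1: x̄ = F·x = [31/65, -163/65, 126/13]
step 1: P̄ = F·P·Fᵀ + Q = [260599/520 -8467/520 -6077/104; -8467/520 3591/520 -1263/104; -6077/104 -1263/104 5627/104]
step 1: y = z − H·x̄ = [691/65]
step 1: S = H·P̄·Hᵀ + R = [2259279/520]
step 1: K = P̄·Hᵀ·S⁻¹ = [-84431/251031; 3923/251031; 5155/205389]
step 1: x' = x̄ + K·y = [-777844/251031, -587804/251031, 2045495/205389]
step 1: P' = (I − K·H)·P̄ = [808387/83677 548414/83677 -496489/22821; 548414/83677 489066/83677 -316034/22821; -496489/22821 -316034/22821 10550587/205389]
step 2: x̄ = F·x = [-28360801/753093, 190040/251031, 2081219/2259279]
step 2: P̄ = F·P·Fᵀ + Q = [206169233/251031 -2363674/83677 -69352414/753093; -2363674/83677 367979/83677 -320110/251031; -69352414/753093 -320110/251031 59657534/2259279]
step 2: y = z − H·x̄ = [-261654187/2259279]
step 2: S = H·P̄·Hᵀ + R = [15914153114/2259279]
step 2: K = P̄·Hᵀ·S⁻¹ = [-5422331247/15914153114; 204274017/15914153114; 280816601/7957076557]
step 2: x' = x̄ + K·y = [1508662147/837587006, -611052439/837587006, -1325910204/418793503]
step 2: P' = (I − K·H)·P̄ = [56390786631/15914153114 40726664013/15914153114 -58800516693/7957076557; 40726664013/15914153114 51514721287/15914153114 -35536909393/7957076557; -58800516693/7957076557 -35536909393/7957076557 140303007484/7957076557]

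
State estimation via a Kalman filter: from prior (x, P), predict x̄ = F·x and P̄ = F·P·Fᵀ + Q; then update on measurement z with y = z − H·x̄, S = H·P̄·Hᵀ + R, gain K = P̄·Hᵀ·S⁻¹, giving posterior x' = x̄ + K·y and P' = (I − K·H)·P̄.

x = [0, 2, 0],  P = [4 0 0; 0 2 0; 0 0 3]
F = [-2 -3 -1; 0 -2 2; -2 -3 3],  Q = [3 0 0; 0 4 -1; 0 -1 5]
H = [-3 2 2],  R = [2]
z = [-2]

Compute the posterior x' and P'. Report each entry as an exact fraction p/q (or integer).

x' = [-6, -4, -6]
P' = [9958/291 4298/291 10610/291; 4298/291 3112/291 3379/291; 10610/291 3379/291 25187/582]

x̄ = F·x = [-6, -4, -6]
P̄ = F·P·Fᵀ + Q = [40 6 25; 6 24 29; 25 29 66]
y = z − H·x̄ = [0]
S = H·P̄·Hᵀ + R = [582]
K = P̄·Hᵀ·S⁻¹ = [-29/291; 44/291; 115/582]
x' = x̄ + K·y = [-6, -4, -6]
P' = (I − K·H)·P̄ = [9958/291 4298/291 10610/291; 4298/291 3112/291 3379/291; 10610/291 3379/291 25187/582]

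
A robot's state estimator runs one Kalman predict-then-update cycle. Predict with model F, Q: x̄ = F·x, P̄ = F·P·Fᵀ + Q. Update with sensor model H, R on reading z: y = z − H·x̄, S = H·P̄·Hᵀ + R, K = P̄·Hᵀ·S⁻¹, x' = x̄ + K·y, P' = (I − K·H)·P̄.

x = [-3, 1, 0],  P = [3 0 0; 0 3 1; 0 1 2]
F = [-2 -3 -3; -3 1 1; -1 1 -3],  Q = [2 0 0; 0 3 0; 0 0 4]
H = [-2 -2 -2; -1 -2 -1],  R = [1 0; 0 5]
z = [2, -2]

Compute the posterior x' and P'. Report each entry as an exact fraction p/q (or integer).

x' = [-13/3, 86017/24762, -3563/24762]
P' = [35/3 -11/3 -23/3; -11/3 109721/24762 -23953/24762; -23/3 -23953/24762 216683/24762]

x̄ = F·x = [3, 10, 4]
P̄ = F·P·Fᵀ + Q = [77 -3 21; -3 37 4; 21 4 22]
y = z − H·x̄ = [36, 25]
S = H·P̄·Hᵀ + R = [721 436; 436 298]
K = P̄·Hᵀ·S⁻¹ = [-2/3 2/3; 5026/12381 -20939/24762; -2888/12381 4213/24762]
x' = x̄ + K·y = [-13/3, 86017/24762, -3563/24762]
P' = (I − K·H)·P̄ = [35/3 -11/3 -23/3; -11/3 109721/24762 -23953/24762; -23/3 -23953/24762 216683/24762]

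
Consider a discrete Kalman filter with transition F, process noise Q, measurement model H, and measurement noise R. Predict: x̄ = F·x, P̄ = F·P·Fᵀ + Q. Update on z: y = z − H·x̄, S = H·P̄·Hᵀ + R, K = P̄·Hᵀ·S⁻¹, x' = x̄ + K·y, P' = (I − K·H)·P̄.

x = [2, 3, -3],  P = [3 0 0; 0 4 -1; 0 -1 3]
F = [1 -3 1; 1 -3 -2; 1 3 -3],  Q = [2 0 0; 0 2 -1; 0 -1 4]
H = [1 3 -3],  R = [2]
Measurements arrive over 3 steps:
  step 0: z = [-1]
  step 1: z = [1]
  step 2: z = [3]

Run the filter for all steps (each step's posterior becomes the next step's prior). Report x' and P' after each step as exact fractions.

step 0: x' = [1154/2059, 13061/2059, 14180/2059], P' = [11746/2059 -1650/2059 2064/2059; -1650/2059 40319/2059 39629/2059; 2064/2059 39629/2059 40567/2059]
step 1: x' = [5218559/4008707, -14063/9049, -5778077/4008707], P' = [106379468/12026121 -28978/27147 21648974/12026121; -28978/27147 159427/27147 144533/27147; 21648974/12026121 144533/27147 71272511/12026121]
step 2: x' = [25454144271/23262494309, 45550268838/23262494309, 30570672848/23262494309], P' = [274587839836/23262494309 -38966112758/23262494309 50450913230/23262494309; -38966112758/23262494309 131035184355/23262494309 113802401285/23262494309; 50450913230/23262494309 113802401285/23262494309 130835307129/23262494309]

step 0: x̄ = F·x = [-10, -1, 20]
step 0: P̄ = F·P·Fᵀ + Q = [50 30 -54; 30 41 -19; -54 -19 88]
step 0: y = z − H·x̄ = [72]
step 0: S = H·P̄·Hᵀ + R = [2059]
step 0: K = P̄·Hᵀ·S⁻¹ = [302/2059; 210/2059; -375/2059]
step 0: x' = x̄ + K·y = [1154/2059, 13061/2059, 14180/2059]
step 0: P' = (I − K·H)·P̄ = [11746/2059 -1650/2059 2064/2059; -1650/2059 40319/2059 39629/2059; 2064/2059 39629/2059 40567/2059]
step 1: x̄ = F·x = [-23849/2059, -66389/2059, -2203/2059]
step 1: P̄ = F·P·Fᵀ + Q = [195556/2059 420206/2059 -1406/2059; 420206/2059 1018195/2059 -1215/2059; -1406/2059 -1215/2059 12350/2059]
step 1: y = z − H·x̄ = [218466/2059]
step 1: S = H·P̄·Hᵀ + R = [12026121/2059]
step 1: K = P̄·Hᵀ·S⁻¹ = [1460392/12026121; 7852/27147; -42101/12026121]
step 1: x' = x̄ + K·y = [5218559/4008707, -14063/9049, -5778077/4008707]
step 1: P' = (I − K·H)·P̄ = [106379468/12026121 -28978/27147 21648974/12026121; -28978/27147 159427/27147 144533/27147; 21648974/12026121 144533/27147 71272511/12026121]
step 2: x̄ = F·x = [18130209/4008707, 35464440/4008707, 3863063/4008707]
step 2: P̄ = F·P·Fᵀ + Q = [573492428/12026121 846928802/12026121 -18034034/12026121; 846928802/12026121 1809922259/12026121 -29807549/12026121; -18034034/12026121 -29807549/12026121 72148490/12026121]
step 2: y = z − H·x̄ = [-100908219/4008707]
step 2: S = H·P̄·Hᵀ + R = [23262494309/12026121]
step 2: K = P̄·Hᵀ·S⁻¹ = [3168380936/23262494309; 6366118226/23262494309; -323902151/23262494309]
step 2: x' = x̄ + K·y = [25454144271/23262494309, 45550268838/23262494309, 30570672848/23262494309]
step 2: P' = (I − K·H)·P̄ = [274587839836/23262494309 -38966112758/23262494309 50450913230/23262494309; -38966112758/23262494309 131035184355/23262494309 113802401285/23262494309; 50450913230/23262494309 113802401285/23262494309 130835307129/23262494309]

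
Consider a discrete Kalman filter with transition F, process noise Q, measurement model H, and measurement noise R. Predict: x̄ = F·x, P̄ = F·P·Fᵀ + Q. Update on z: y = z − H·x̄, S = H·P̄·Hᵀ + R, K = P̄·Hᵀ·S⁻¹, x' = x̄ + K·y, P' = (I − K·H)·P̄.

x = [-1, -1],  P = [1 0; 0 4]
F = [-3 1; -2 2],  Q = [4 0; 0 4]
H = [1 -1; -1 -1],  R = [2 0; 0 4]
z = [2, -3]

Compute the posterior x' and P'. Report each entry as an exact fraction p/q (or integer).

x̄ = F·x = [2, 0]
P̄ = F·P·Fᵀ + Q = [17 14; 14 24]
y = z − H·x̄ = [0, -1]
S = H·P̄·Hᵀ + R = [15 7; 7 73]
K = P̄·Hᵀ·S⁻¹ = [218/523 -243/523; -232/523 -250/523]
x' = x̄ + K·y = [1289/523, 250/523]
P' = (I − K·H)·P̄ = [704/523 268/523; 268/523 732/523]

x' = [1289/523, 250/523]
P' = [704/523 268/523; 268/523 732/523]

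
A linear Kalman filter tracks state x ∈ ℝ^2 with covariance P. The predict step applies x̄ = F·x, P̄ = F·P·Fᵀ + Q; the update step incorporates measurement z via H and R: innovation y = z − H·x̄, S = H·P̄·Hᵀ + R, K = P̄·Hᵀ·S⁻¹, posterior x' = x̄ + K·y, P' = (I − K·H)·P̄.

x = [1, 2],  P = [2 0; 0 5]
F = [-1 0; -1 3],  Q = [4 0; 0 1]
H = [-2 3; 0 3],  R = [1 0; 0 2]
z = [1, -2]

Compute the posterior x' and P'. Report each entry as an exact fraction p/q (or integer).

x' = [-8272/5761, -3627/5761]
P' = [3840/5761 1706/5761; 1706/5761 1184/5761]

x̄ = F·x = [-1, 5]
P̄ = F·P·Fᵀ + Q = [6 2; 2 48]
y = z − H·x̄ = [-16, -17]
S = H·P̄·Hᵀ + R = [433 420; 420 434]
K = P̄·Hᵀ·S⁻¹ = [-366/823 2559/5761; 20/823 1776/5761]
x' = x̄ + K·y = [-8272/5761, -3627/5761]
P' = (I − K·H)·P̄ = [3840/5761 1706/5761; 1706/5761 1184/5761]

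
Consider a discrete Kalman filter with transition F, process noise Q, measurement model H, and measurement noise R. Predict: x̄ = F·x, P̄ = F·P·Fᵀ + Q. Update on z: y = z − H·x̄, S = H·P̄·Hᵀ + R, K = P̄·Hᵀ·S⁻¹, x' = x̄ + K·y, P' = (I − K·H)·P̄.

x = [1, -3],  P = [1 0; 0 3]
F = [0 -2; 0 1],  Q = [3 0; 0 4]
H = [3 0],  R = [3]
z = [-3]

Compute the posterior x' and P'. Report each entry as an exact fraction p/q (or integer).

x' = [-39/46, -6/23]
P' = [15/46 -3/23; -3/23 107/23]

x̄ = F·x = [6, -3]
P̄ = F·P·Fᵀ + Q = [15 -6; -6 7]
y = z − H·x̄ = [-21]
S = H·P̄·Hᵀ + R = [138]
K = P̄·Hᵀ·S⁻¹ = [15/46; -3/23]
x' = x̄ + K·y = [-39/46, -6/23]
P' = (I − K·H)·P̄ = [15/46 -3/23; -3/23 107/23]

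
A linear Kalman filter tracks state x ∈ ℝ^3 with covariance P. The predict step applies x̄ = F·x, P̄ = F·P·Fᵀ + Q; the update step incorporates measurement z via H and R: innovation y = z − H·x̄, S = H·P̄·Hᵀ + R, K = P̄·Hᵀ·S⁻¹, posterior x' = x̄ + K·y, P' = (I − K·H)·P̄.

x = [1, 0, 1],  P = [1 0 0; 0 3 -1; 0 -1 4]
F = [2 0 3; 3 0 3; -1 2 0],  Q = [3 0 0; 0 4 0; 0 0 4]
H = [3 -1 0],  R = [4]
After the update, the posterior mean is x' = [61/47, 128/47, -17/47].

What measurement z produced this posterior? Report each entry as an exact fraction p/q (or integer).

x̄ = F·x = [5, 6, -1]
P̄ = F·P·Fᵀ + Q = [43 42 -8; 42 49 -9; -8 -9 17]
S = H·P̄·Hᵀ + R = [188]
K = P̄·Hᵀ·S⁻¹ = [87/188; 77/188; -15/188]
x' − x̄ = [-174/47, -154/47, 30/47] = K·y
y = (KᵀK)⁻¹·Kᵀ·(x' − x̄) = [-8]
z = y + H·x̄ = [-8] + [9] = [1]

z = [1]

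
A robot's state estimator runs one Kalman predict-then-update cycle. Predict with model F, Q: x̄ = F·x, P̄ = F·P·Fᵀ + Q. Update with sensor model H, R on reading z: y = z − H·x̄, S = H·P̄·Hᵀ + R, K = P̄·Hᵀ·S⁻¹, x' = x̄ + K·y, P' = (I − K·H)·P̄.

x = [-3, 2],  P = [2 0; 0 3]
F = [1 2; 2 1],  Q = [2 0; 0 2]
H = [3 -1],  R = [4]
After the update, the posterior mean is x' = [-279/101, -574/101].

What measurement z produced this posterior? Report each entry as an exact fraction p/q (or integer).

x̄ = F·x = [1, -4]
P̄ = F·P·Fᵀ + Q = [16 10; 10 13]
S = H·P̄·Hᵀ + R = [101]
K = P̄·Hᵀ·S⁻¹ = [38/101; 17/101]
x' − x̄ = [-380/101, -170/101] = K·y
y = (KᵀK)⁻¹·Kᵀ·(x' − x̄) = [-10]
z = y + H·x̄ = [-10] + [7] = [-3]

z = [-3]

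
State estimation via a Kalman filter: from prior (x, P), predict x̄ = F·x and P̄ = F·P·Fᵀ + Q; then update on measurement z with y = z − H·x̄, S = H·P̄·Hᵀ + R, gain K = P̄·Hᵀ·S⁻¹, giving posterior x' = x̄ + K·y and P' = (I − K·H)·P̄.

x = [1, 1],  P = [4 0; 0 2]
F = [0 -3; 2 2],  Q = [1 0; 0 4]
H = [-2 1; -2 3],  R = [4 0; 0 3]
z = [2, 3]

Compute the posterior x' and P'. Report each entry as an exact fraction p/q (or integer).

x̄ = F·x = [-3, 4]
P̄ = F·P·Fᵀ + Q = [19 -12; -12 28]
y = z − H·x̄ = [-8, -15]
S = H·P̄·Hᵀ + R = [156 256; 256 475]
K = P̄·Hᵀ·S⁻¹ = [-2403/4282 314/2141; -737/2141 884/2141]
x' = x̄ + K·y = [-1521/2141, 1200/2141]
P' = (I − K·H)·P̄ = [3840/2141 2874/2141; 2874/2141 2800/2141]

x' = [-1521/2141, 1200/2141]
P' = [3840/2141 2874/2141; 2874/2141 2800/2141]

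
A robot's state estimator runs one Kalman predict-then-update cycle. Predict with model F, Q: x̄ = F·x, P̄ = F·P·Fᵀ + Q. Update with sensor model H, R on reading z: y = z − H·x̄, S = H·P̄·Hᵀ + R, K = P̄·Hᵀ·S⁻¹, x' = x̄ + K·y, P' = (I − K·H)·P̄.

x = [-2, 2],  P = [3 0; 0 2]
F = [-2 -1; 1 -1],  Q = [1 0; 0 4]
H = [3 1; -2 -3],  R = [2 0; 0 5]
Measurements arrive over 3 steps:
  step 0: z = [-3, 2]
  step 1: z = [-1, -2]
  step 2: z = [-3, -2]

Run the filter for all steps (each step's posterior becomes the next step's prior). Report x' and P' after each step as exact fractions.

step 0: x' = [-5048/6627, -2881/6627], P' = [2887/6627 -3253/6627; -3253/6627 6397/6627]
step 1: x' = [-4979/37866, 8305/18933], P' = [447155/1268511 -497570/1268511; -497570/1268511 1069550/1268511]
step 2: x' = [-2116429787/1809989682, 2043251141/1809989682], P' = [313328287/904994841 -345963973/904994841; -345963973/904994841 748646137/904994841]

step 0: x̄ = F·x = [2, -4]
step 0: P̄ = F·P·Fᵀ + Q = [15 -4; -4 9]
step 0: y = z − H·x̄ = [-5, -6]
step 0: S = H·P̄·Hᵀ + R = [122 -73; -73 98]
step 0: K = P̄·Hᵀ·S⁻¹ = [2704/6627 797/6627; -1681/6627 -2537/6627]
step 0: x' = x̄ + K·y = [-5048/6627, -2881/6627]
step 0: P' = (I − K·H)·P̄ = [2887/6627 -3253/6627; -3253/6627 6397/6627]
step 1: x̄ = F·x = [12977/6627, -2167/6627]
step 1: P̄ = F·P·Fᵀ + Q = [11560/6627 -2630/6627; -2630/6627 42298/6627]
step 1: y = z − H·x̄ = [-43391/6627, 6199/6627]
step 1: S = H·P̄·Hᵀ + R = [143812/6627 -167324/6627; -167324/6627 428497/6627]
step 1: K = P̄·Hᵀ·S⁻¹ = [843895/2537022 119680/1268511; -211580/1268511 -442702/1268511]
step 1: x' = x̄ + K·y = [-4979/37866, 8305/18933]
step 1: P' = (I − K·H)·P̄ = [447155/1268511 -497570/1268511; -497570/1268511 1069550/1268511]
step 2: x̄ = F·x = [-3326/18933, -21589/37866]
step 2: P̄ = F·P·Fᵀ + Q = [2136401/1268511 -322330/1268511; -322330/1268511 7585889/1268511]
step 2: y = z − H·x̄ = [-72053/37866, -153803/37866]
step 2: S = H·P̄·Hᵀ + R = [27416540/1268511 -32030443/1268511; -32030443/1268511 79293200/1268511]
step 2: K = P̄·Hᵀ·S⁻¹ = [297010444/904994841 82247069/904994841; -144622891/904994841 -310802093/904994841]
step 2: x' = x̄ + K·y = [-2116429787/1809989682, 2043251141/1809989682]
step 2: P' = (I − K·H)·P̄ = [313328287/904994841 -345963973/904994841; -345963973/904994841 748646137/904994841]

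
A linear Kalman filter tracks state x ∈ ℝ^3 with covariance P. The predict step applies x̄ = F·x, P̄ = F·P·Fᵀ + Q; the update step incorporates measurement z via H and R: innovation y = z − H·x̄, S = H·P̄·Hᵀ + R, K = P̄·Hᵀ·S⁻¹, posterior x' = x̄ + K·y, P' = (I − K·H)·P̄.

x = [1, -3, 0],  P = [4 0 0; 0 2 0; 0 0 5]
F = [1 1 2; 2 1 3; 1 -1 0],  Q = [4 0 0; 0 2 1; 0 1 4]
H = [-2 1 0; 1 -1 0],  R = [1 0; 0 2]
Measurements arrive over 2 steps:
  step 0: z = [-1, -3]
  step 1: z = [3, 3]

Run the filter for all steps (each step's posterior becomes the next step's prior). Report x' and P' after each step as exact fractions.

step 0: x̄ = F·x = [-2, -1, 4]
step 0: P̄ = F·P·Fᵀ + Q = [30 40 2; 40 65 7; 2 7 10]
step 0: y = z − H·x̄ = [-4, -2]
step 0: S = H·P̄·Hᵀ + R = [26 -5; -5 17]
step 0: K = P̄·Hᵀ·S⁻¹ = [-130/139 -120/139; -380/417 -725/417; 26/417 -115/417]
step 0: x' = x̄ + K·y = [482/139, 851/139, 598/139]
step 0: P' = (I − K·H)·P̄ = [370/139 610/139 68/139; 610/139 3280/417 434/417; 68/139 434/417 3517/417]
step 1: x̄ = F·x = [2529/139, 3609/139, -369/139]
step 1: P̄ = F·P·Fᵀ + Q = [26338/417 35690/417 -2630/417; 35690/417 52579/417 -3163/417; -2630/417 -3163/417 2398/417]
step 1: y = z − H·x̄ = [1866/139, 1497/139]
step 1: S = H·P̄·Hᵀ + R = [5196/139 605/139; 605/139 8371/417]
step 1: K = P̄·Hᵀ·S⁻¹ = [-27298/27729 -91886/101673; -27628/27729 -183167/101673; 3616/27729 3599/101673]
step 1: x' = x̄ + K·y = [-483419/101673, -692762/101673, -53158/101673]
step 1: P' = (I − K·H)·P̄ = [851594/305019 1402910/305019 -61370/305019; 1402910/305019 2501912/305019 -82964/305019; -61370/305019 -82964/305019 1540217/305019]

step 0: x' = [482/139, 851/139, 598/139], P' = [370/139 610/139 68/139; 610/139 3280/417 434/417; 68/139 434/417 3517/417]
step 1: x' = [-483419/101673, -692762/101673, -53158/101673], P' = [851594/305019 1402910/305019 -61370/305019; 1402910/305019 2501912/305019 -82964/305019; -61370/305019 -82964/305019 1540217/305019]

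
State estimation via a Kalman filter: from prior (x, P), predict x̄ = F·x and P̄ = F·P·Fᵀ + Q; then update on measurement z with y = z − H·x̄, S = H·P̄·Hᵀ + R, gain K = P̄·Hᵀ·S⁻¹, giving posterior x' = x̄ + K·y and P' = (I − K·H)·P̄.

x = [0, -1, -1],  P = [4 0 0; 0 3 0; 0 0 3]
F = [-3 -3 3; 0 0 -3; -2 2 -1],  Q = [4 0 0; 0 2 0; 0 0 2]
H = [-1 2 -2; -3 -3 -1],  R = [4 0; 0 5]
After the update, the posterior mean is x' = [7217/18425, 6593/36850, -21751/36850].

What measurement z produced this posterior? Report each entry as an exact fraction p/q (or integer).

x̄ = F·x = [0, 3, -1]
P̄ = F·P·Fᵀ + Q = [94 -27 -3; -27 29 9; -3 9 33]
S = H·P̄·Hᵀ + R = [370 270; 270 695]
K = P̄·Hᵀ·S⁻¹ = [-4523/18425 -3492/18425; 10123/36850 -2364/18425; -3501/36850 -672/18425]
x' − x̄ = [7217/18425, -103957/36850, 15099/36850] = K·y
y = (KᵀK)⁻¹·Kᵀ·(x' − x̄) = [-7, 7]
z = y + H·x̄ = [-7, 7] + [8, -8] = [1, -1]

z = [1, -1]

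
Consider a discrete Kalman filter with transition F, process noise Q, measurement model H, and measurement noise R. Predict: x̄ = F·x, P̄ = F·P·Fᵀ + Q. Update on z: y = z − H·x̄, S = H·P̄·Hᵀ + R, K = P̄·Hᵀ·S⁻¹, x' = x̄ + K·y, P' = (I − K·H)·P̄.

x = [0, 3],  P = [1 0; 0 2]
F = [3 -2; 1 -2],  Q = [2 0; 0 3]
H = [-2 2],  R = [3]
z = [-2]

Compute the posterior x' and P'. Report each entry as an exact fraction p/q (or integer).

x̄ = F·x = [-6, -6]
P̄ = F·P·Fᵀ + Q = [19 11; 11 12]
y = z − H·x̄ = [-2]
S = H·P̄·Hᵀ + R = [39]
K = P̄·Hᵀ·S⁻¹ = [-16/39; 2/39]
x' = x̄ + K·y = [-202/39, -238/39]
P' = (I − K·H)·P̄ = [485/39 461/39; 461/39 464/39]

x' = [-202/39, -238/39]
P' = [485/39 461/39; 461/39 464/39]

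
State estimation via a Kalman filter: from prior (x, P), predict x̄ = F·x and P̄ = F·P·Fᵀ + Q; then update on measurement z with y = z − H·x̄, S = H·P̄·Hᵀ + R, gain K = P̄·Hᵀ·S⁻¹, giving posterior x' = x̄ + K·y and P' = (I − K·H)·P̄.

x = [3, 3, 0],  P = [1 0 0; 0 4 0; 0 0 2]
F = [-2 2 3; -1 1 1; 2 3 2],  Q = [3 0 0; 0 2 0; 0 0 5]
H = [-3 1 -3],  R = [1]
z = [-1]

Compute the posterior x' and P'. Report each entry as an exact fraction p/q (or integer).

x̄ = F·x = [0, 0, 15]
P̄ = F·P·Fᵀ + Q = [41 16 32; 16 9 14; 32 14 53]
y = z − H·x̄ = [44]
S = H·P̄·Hᵀ + R = [1252]
K = P̄·Hᵀ·S⁻¹ = [-203/1252; -81/1252; -241/1252]
x' = x̄ + K·y = [-2233/313, -891/313, 2044/313]
P' = (I − K·H)·P̄ = [10123/1252 3589/1252 -8859/1252; 3589/1252 4707/1252 -1993/1252; -8859/1252 -1993/1252 8275/1252]

x' = [-2233/313, -891/313, 2044/313]
P' = [10123/1252 3589/1252 -8859/1252; 3589/1252 4707/1252 -1993/1252; -8859/1252 -1993/1252 8275/1252]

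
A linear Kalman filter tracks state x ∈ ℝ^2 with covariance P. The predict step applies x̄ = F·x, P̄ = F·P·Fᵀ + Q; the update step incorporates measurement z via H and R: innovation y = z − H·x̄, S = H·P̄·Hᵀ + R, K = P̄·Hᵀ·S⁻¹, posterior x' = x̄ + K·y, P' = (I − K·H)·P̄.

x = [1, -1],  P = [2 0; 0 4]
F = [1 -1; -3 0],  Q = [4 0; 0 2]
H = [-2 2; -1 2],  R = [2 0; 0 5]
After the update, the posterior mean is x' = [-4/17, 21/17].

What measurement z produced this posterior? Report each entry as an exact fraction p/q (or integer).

x̄ = F·x = [2, -3]
P̄ = F·P·Fᵀ + Q = [10 -6; -6 20]
S = H·P̄·Hᵀ + R = [170 136; 136 119]
K = P̄·Hᵀ·S⁻¹ = [-8/17 6/17; -2/51 22/51]
x' − x̄ = [-38/17, 72/17] = K·y
y = (KᵀK)⁻¹·Kᵀ·(x' − x̄) = [13, 11]
z = y + H·x̄ = [13, 11] + [-10, -8] = [3, 3]

z = [3, 3]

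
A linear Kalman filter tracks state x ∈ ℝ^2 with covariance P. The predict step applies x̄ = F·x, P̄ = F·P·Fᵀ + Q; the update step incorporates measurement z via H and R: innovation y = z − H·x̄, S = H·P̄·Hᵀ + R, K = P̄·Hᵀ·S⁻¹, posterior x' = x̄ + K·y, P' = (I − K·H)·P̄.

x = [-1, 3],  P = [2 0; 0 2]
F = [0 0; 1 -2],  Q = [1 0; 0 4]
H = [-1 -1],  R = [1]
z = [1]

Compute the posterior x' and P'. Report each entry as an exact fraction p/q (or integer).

x̄ = F·x = [0, -7]
P̄ = F·P·Fᵀ + Q = [1 0; 0 14]
y = z − H·x̄ = [-6]
S = H·P̄·Hᵀ + R = [16]
K = P̄·Hᵀ·S⁻¹ = [-1/16; -7/8]
x' = x̄ + K·y = [3/8, -7/4]
P' = (I − K·H)·P̄ = [15/16 -7/8; -7/8 7/4]

x' = [3/8, -7/4]
P' = [15/16 -7/8; -7/8 7/4]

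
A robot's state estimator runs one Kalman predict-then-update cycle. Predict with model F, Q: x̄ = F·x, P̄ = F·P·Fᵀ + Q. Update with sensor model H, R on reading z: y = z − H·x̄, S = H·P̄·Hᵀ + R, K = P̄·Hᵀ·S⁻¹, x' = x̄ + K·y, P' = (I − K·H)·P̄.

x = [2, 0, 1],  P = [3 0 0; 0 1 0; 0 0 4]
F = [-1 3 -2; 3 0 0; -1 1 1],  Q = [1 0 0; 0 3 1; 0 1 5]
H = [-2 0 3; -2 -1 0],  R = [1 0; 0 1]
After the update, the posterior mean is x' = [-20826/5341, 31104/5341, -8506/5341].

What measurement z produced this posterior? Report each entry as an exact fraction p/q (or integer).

z = [3, 2]

x̄ = F·x = [-4, 6, -1]
P̄ = F·P·Fᵀ + Q = [29 -9 -2; -9 30 -8; -2 -8 13]
S = H·P̄·Hᵀ + R = [258 134; 134 111]
K = P̄·Hᵀ·S⁻¹ = [-269/5341 -2033/5341; 471/5341 -1146/5341; 3165/10682 -1333/5341]
x' − x̄ = [538/5341, -942/5341, -3165/5341] = K·y
y = (KᵀK)⁻¹·Kᵀ·(x' − x̄) = [-2, 0]
z = y + H·x̄ = [-2, 0] + [5, 2] = [3, 2]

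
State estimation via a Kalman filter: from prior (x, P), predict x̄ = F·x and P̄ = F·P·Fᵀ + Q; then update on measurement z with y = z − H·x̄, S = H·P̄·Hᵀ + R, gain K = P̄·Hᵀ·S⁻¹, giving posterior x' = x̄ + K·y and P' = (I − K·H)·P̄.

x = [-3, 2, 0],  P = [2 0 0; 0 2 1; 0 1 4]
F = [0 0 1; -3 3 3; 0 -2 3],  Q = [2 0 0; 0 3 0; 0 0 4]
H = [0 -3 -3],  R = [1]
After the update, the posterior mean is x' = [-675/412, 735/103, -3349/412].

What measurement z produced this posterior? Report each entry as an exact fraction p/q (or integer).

x̄ = F·x = [0, 15, -4]
P̄ = F·P·Fᵀ + Q = [6 15 10; 15 93 27; 10 27 36]
S = H·P̄·Hᵀ + R = [1648]
K = P̄·Hᵀ·S⁻¹ = [-75/1648; -45/206; -189/1648]
x' − x̄ = [-675/412, -810/103, -1701/412] = K·y
y = (KᵀK)⁻¹·Kᵀ·(x' − x̄) = [36]
z = y + H·x̄ = [36] + [-33] = [3]

z = [3]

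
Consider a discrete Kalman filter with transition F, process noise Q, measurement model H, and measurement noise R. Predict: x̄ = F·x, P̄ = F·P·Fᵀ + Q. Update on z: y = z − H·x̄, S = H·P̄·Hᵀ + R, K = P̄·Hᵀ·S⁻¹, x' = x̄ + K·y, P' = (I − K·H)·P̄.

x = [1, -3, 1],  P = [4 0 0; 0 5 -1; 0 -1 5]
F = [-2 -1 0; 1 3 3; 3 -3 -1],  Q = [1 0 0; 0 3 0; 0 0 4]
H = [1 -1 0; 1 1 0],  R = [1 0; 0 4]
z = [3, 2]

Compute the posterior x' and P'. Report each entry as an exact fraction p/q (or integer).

x̄ = F·x = [1, -5, 11]
P̄ = F·P·Fᵀ + Q = [22 -20 -10; -20 79 -36; -10 -36 84]
y = z − H·x̄ = [-3, 6]
S = H·P̄·Hᵀ + R = [142 -57; -57 65]
K = P̄·Hᵀ·S⁻¹ = [2844/5981 2678/5981; -3072/5981 2735/5981; -932/5981 -5050/5981]
x' = x̄ + K·y = [13517/5981, -4279/5981, 38287/5981]
P' = (I − K·H)·P̄ = [6778/5981 3934/5981 -10566/5981; 3934/5981 7006/5981 -9634/5981; -10566/5981 -9634/5981 294336/5981]

x' = [13517/5981, -4279/5981, 38287/5981]
P' = [6778/5981 3934/5981 -10566/5981; 3934/5981 7006/5981 -9634/5981; -10566/5981 -9634/5981 294336/5981]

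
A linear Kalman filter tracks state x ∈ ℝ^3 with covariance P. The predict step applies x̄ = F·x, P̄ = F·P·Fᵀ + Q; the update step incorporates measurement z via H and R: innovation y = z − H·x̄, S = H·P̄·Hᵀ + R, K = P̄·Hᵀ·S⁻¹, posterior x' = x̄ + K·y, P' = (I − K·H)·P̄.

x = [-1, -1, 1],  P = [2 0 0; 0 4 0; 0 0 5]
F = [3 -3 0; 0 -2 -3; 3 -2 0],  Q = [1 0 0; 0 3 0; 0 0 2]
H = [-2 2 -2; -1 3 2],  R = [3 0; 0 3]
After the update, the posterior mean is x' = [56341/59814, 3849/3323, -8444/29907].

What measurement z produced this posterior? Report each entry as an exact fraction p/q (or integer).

z = [1, 2]

x̄ = F·x = [0, -1, -1]
P̄ = F·P·Fᵀ + Q = [55 24 42; 24 64 16; 42 16 36]
S = H·P̄·Hᵀ + R = [639 42; 42 658]
K = P̄·Hᵀ·S⁻¹ = [-7165/29907 23557/139566; 184/3323 6988/23261; -6062/29907 9175/69783]
x' − x̄ = [56341/59814, 7172/3323, 21463/29907] = K·y
y = (KᵀK)⁻¹·Kᵀ·(x' − x̄) = [1, 7]
z = y + H·x̄ = [1, 7] + [0, -5] = [1, 2]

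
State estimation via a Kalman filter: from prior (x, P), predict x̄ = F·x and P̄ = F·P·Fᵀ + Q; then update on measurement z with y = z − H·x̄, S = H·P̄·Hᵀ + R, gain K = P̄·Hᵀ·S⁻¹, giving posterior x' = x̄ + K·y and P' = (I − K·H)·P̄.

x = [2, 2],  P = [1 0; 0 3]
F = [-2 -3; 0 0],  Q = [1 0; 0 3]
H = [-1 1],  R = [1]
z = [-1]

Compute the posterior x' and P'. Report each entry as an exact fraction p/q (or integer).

x̄ = F·x = [-10, 0]
P̄ = F·P·Fᵀ + Q = [32 0; 0 3]
y = z − H·x̄ = [-11]
S = H·P̄·Hᵀ + R = [36]
K = P̄·Hᵀ·S⁻¹ = [-8/9; 1/12]
x' = x̄ + K·y = [-2/9, -11/12]
P' = (I − K·H)·P̄ = [32/9 8/3; 8/3 11/4]

x' = [-2/9, -11/12]
P' = [32/9 8/3; 8/3 11/4]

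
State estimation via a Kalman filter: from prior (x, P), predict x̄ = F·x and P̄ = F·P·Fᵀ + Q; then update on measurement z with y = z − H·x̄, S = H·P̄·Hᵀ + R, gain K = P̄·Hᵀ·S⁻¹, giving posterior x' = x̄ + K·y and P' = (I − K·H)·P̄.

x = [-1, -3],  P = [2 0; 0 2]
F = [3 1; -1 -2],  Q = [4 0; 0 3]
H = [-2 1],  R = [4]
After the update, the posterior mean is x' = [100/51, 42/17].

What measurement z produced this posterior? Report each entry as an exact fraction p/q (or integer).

x̄ = F·x = [-6, 7]
P̄ = F·P·Fᵀ + Q = [24 -10; -10 13]
S = H·P̄·Hᵀ + R = [153]
K = P̄·Hᵀ·S⁻¹ = [-58/153; 11/51]
x' − x̄ = [406/51, -77/17] = K·y
y = (KᵀK)⁻¹·Kᵀ·(x' − x̄) = [-21]
z = y + H·x̄ = [-21] + [19] = [-2]

z = [-2]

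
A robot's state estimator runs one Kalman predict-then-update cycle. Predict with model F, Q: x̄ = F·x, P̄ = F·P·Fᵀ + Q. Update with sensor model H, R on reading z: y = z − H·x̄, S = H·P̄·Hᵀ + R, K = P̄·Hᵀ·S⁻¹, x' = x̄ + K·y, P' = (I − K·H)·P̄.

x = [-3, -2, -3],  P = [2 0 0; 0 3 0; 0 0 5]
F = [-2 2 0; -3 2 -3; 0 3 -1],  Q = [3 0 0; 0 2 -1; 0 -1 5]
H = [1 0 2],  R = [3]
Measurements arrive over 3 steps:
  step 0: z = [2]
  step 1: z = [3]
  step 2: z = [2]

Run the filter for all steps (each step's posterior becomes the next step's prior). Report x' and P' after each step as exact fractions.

step 0: x' = [141/41, 662/41, -31/41], P' = [2177/246 356/123 -500/123; 356/123 5599/123 -112/123; -500/123 -112/123 319/123]
step 1: x' = [-145987/39484, -183031/39484, 33674/9871], P' = [3499979/118452 2472271/118452 -426793/29613; 2472271/118452 2959577/118452 -298415/29613; -426793/29613 -298415/29613 230231/29613]
step 2: x' = [16867023/25933894, -106793345/25933894, 16359907/25933894], P' = [1886914684/38900841 2558825959/77801682 -1879257907/77801682; 2558825959/77801682 2532266207/77801682 -1266397049/77801682; -1879257907/77801682 -1266397049/77801682 497009284/38900841]

step 0: x̄ = F·x = [2, 14, -3]
step 0: P̄ = F·P·Fᵀ + Q = [23 24 18; 24 77 32; 18 32 37]
step 0: y = z − H·x̄ = [6]
step 0: S = H·P̄·Hᵀ + R = [246]
step 0: K = P̄·Hᵀ·S⁻¹ = [59/246; 44/123; 46/123]
step 0: x' = x̄ + K·y = [141/41, 662/41, -31/41]
step 0: P' = (I − K·H)·P̄ = [2177/246 356/123 -500/123; 356/123 5599/123 -112/123; -500/123 -112/123 319/123]
step 1: x̄ = F·x = [1042/41, 994/41, 2017/41]
step 1: P̄ = F·P·Fᵀ + Q = [24271/123 23039/123 30682/123; 23039/123 46763/246 30956/123; 30682/123 30956/123 51997/123]
step 1: y = z − H·x̄ = [-4953/41]
step 1: S = H·P̄·Hᵀ + R = [118452/41]
step 1: K = P̄·Hᵀ·S⁻¹ = [9515/39484; 9439/39484; 3741/9871]
step 1: x' = x̄ + K·y = [-145987/39484, -183031/39484, 33674/9871]
step 1: P' = (I − K·H)·P̄ = [3499979/118452 2472271/118452 -426793/29613; 2472271/118452 2959577/118452 -298415/29613; -426793/29613 -298415/29613 230231/29613]
step 2: x̄ = F·x = [-18522/9871, -332189/39484, -683789/39484]
step 2: P̄ = F·P·Fᵀ + Q = [1603853/29613 1258600/29613 474203/29613; 1258600/29613 5790911/118452 6160087/118452; 474203/29613 6160087/118452 35311337/118452]
step 2: y = z − H·x̄ = [760317/19742]
step 2: S = H·P̄·Hᵀ + R = [12966947/9871]
step 2: K = P̄·Hᵀ·S⁻¹ = [850753/12966947; 2892429/25933894; 12086581/25933894]
step 2: x' = x̄ + K·y = [16867023/25933894, -106793345/25933894, 16359907/25933894]
step 2: P' = (I − K·H)·P̄ = [1886914684/38900841 2558825959/77801682 -1879257907/77801682; 2558825959/77801682 2532266207/77801682 -1266397049/77801682; -1879257907/77801682 -1266397049/77801682 497009284/38900841]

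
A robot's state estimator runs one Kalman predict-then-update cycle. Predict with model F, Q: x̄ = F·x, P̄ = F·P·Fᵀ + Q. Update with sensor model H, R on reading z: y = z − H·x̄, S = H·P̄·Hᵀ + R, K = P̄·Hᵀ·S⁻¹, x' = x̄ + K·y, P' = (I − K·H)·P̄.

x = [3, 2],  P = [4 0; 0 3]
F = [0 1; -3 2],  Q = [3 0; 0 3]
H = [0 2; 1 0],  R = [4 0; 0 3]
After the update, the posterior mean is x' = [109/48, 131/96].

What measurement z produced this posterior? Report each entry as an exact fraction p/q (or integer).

z = [3, 2]

x̄ = F·x = [2, -5]
P̄ = F·P·Fᵀ + Q = [6 6; 6 51]
S = H·P̄·Hᵀ + R = [208 12; 12 9]
K = P̄·Hᵀ·S⁻¹ = [1/48 23/36; 47/96 1/72]
x' − x̄ = [13/48, 611/96] = K·y
y = (KᵀK)⁻¹·Kᵀ·(x' − x̄) = [13, 0]
z = y + H·x̄ = [13, 0] + [-10, 2] = [3, 2]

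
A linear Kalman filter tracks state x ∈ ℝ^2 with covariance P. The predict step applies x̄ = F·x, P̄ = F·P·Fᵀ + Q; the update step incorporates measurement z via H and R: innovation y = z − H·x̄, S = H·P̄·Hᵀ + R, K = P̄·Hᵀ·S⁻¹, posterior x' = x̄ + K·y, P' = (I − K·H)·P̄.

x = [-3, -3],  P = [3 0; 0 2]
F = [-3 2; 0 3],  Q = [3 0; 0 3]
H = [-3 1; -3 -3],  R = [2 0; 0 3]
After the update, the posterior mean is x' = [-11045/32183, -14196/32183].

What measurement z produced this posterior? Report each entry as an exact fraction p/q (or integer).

z = [1, 2]

x̄ = F·x = [3, -9]
P̄ = F·P·Fᵀ + Q = [38 12; 12 21]
S = H·P̄·Hᵀ + R = [293 351; 351 750]
K = P̄·Hᵀ·S⁻¹ = [-7950/32183 -2716/32183; 7833/32183 -7914/32183]
x' − x̄ = [-107594/32183, 275451/32183] = K·y
y = (KᵀK)⁻¹·Kᵀ·(x' − x̄) = [19, -16]
z = y + H·x̄ = [19, -16] + [-18, 18] = [1, 2]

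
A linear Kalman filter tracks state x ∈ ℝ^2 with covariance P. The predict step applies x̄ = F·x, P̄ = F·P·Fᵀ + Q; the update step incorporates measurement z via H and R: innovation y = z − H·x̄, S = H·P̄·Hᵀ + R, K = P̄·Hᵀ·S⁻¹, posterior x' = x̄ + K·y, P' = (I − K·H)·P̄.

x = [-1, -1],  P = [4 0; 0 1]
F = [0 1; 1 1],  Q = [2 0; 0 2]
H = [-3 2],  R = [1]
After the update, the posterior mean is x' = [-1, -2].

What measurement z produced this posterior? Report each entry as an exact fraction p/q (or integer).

x̄ = F·x = [-1, -2]
P̄ = F·P·Fᵀ + Q = [3 1; 1 7]
S = H·P̄·Hᵀ + R = [44]
K = P̄·Hᵀ·S⁻¹ = [-7/44; 1/4]
x' − x̄ = [0, 0] = K·y
y = (KᵀK)⁻¹·Kᵀ·(x' − x̄) = [0]
z = y + H·x̄ = [0] + [-1] = [-1]

z = [-1]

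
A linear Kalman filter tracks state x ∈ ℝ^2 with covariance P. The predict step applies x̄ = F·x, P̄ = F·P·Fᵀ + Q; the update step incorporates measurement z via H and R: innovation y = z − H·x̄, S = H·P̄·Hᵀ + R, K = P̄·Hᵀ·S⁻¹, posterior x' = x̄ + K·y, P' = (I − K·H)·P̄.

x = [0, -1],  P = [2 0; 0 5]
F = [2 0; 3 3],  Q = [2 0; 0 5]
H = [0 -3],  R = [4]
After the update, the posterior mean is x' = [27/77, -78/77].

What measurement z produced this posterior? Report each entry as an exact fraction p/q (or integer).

x̄ = F·x = [0, -3]
P̄ = F·P·Fᵀ + Q = [10 12; 12 68]
S = H·P̄·Hᵀ + R = [616]
K = P̄·Hᵀ·S⁻¹ = [-9/154; -51/154]
x' − x̄ = [27/77, 153/77] = K·y
y = (KᵀK)⁻¹·Kᵀ·(x' − x̄) = [-6]
z = y + H·x̄ = [-6] + [9] = [3]

z = [3]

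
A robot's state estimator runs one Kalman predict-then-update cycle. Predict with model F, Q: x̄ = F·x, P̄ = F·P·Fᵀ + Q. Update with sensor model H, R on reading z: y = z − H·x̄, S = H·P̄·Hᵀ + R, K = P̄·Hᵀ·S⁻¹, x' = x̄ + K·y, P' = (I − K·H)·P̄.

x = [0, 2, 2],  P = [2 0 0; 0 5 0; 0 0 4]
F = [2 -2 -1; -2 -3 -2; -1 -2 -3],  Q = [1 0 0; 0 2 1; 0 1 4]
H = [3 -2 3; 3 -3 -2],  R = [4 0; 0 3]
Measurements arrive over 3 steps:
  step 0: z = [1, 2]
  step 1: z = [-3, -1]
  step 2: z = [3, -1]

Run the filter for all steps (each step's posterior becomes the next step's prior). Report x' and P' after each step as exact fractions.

step 0: x' = [-78673/493901, -388055/493901, -2494/29053], P' = [3187491/493901 3602152/493901 -37551/29053; 3602152/493901 4193697/493901 -43302/29053; -37551/29053 -43302/29053 915/1709]
step 1: x' = [17349737858/33404460729, 41244611869/33404460729, -6203575631/11134820243], P' = [45892427228/33404460729 17046285938/11134820243 -2435594856/11134820243; 17046285938/11134820243 65265613475/33404460729 -2987475336/11134820243; -2435594856/11134820243 -2987475336/11134820243 3335373564/11134820243]
step 2: x' = [-2555726280482369/4739405057081423, -4002491569024533/4739405057081423, 4407743115651478/4739405057081423], P' = [6459405545463661/4739405057081423 7176015324896724/4739405057081423 -1018929275968137/4739405057081423; 7176015324896724/4739405057081423 9138500375295641/4739405057081423 -1245162187453458/4739405057081423; -1018929275968137/4739405057081423 -1245162187453458/4739405057081423 1413804909428709/4739405057081423]

step 0: x̄ = F·x = [-6, -10, -10]
step 0: P̄ = F·P·Fᵀ + Q = [33 30 28; 30 71 59; 28 59 62]
step 0: y = z − H·x̄ = [29, -30]
step 0: S = H·P̄·Hᵀ + R = [579 -310; -310 1019]
step 0: K = P̄·Hᵀ·S⁻¹ = [110767/493901 10917/493901; 52665/493901 -100789/493901; 5154/29053 -4619/29053]
step 0: x' = x̄ + K·y = [-78673/493901, -388055/493901, -2494/29053]
step 0: P' = (I − K·H)·P̄ = [3187491/493901 3602152/493901 -37551/29053; 3602152/493901 4193697/493901 -43302/29053; -37551/29053 -43302/29053 915/1709]
step 1: x̄ = F·x = [661162/493901, 1406307/493901, 981977/493901]
step 1: P̄ = F·P·Fᵀ + Q = [1074804/493901 1860580/493901 1291570/493901; 1860580/493901 81824059/493901 44156061/493901; 1291570/493901 44156061/493901 26062596/493901]
step 1: y = z − H·x̄ = [-3598506/493901, 3705488/493901]
step 1: S = H·P̄·Hᵀ + R = [44557008/493901 99427719/493901; 99427719/493901 1332705306/493901]
step 1: K = P̄·Hᵀ·S⁻¹ = [1123267696/11134820243 -375240874/33404460729; -1000482883/33404460729 -8151804989/33404460729; 2168571699/11134820243 -1671701896/11134820243]
step 1: x' = x̄ + K·y = [17349737858/33404460729, 41244611869/33404460729, -6203575631/11134820243]
step 1: P' = (I − K·H)·P̄ = [45892427228/33404460729 17046285938/11134820243 -2435594856/11134820243; 17046285938/11134820243 65265613475/33404460729 -2987475336/11134820243; -2435594856/11134820243 -2987475336/11134820243 3335373564/11134820243]
step 2: x̄ = F·x = [-29179021129/33404460729, -121211857537/33404460729, -44006780917/33404460729]
step 2: P̄ = F·P·Fᵀ + Q = [72309315961/33404460729 77635084774/33404460729 61852760668/33404460729; 77635084774/33404460729 1325456539541/33404460729 759825910237/33404460729; 61852760668/33404460729 759825910237/33404460729 583793422024/33404460729]
step 2: y = z − H·x̄ = [77347073251/33404460729, -397516531787/33404460729]
step 2: S = H·P̄·Hᵀ + R = [2404186394837/33404460729 322665007960/33404460729; 322665007960/33404460729 21993526038697/33404460729]
step 2: K = P̄·Hᵀ·S⁻¹ = [492349539673281/4739405057081423 -37323595454305/4739405057081423; -121110334565371/4739405057081423 -1132376925429945/4739405057081423; 918737818822158/4739405057081423 -716303694800485/4739405057081423]
step 2: x' = x̄ + K·y = [-2555726280482369/4739405057081423, -4002491569024533/4739405057081423, 4407743115651478/4739405057081423]
step 2: P' = (I − K·H)·P̄ = [6459405545463661/4739405057081423 7176015324896724/4739405057081423 -1018929275968137/4739405057081423; 7176015324896724/4739405057081423 9138500375295641/4739405057081423 -1245162187453458/4739405057081423; -1018929275968137/4739405057081423 -1245162187453458/4739405057081423 1413804909428709/4739405057081423]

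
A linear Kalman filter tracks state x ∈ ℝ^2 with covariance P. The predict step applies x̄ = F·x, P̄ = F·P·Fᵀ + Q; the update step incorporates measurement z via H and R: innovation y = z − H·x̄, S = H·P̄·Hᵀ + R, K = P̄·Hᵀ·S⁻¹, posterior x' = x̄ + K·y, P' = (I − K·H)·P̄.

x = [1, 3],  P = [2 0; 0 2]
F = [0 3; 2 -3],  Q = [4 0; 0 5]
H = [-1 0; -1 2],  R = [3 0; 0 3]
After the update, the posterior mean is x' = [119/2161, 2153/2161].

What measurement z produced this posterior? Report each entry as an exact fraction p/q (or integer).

x̄ = F·x = [9, -7]
P̄ = F·P·Fᵀ + Q = [22 -18; -18 31]
S = H·P̄·Hᵀ + R = [25 58; 58 221]
K = P̄·Hᵀ·S⁻¹ = [-1498/2161 -174/2161; -662/2161 956/2161]
x' − x̄ = [-19330/2161, 17280/2161] = K·y
y = (KᵀK)⁻¹·Kᵀ·(x' − x̄) = [10, 25]
z = y + H·x̄ = [10, 25] + [-9, -23] = [1, 2]

z = [1, 2]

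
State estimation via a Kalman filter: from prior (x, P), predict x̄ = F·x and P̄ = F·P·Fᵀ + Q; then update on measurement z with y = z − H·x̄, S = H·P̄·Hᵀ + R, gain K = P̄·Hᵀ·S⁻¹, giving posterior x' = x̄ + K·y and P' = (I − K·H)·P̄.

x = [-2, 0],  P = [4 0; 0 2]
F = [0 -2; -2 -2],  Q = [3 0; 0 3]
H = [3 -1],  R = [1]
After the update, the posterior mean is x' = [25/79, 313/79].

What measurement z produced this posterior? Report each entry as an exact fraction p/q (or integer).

x̄ = F·x = [0, 4]
P̄ = F·P·Fᵀ + Q = [11 8; 8 27]
S = H·P̄·Hᵀ + R = [79]
K = P̄·Hᵀ·S⁻¹ = [25/79; -3/79]
x' − x̄ = [25/79, -3/79] = K·y
y = (KᵀK)⁻¹·Kᵀ·(x' − x̄) = [1]
z = y + H·x̄ = [1] + [-4] = [-3]

z = [-3]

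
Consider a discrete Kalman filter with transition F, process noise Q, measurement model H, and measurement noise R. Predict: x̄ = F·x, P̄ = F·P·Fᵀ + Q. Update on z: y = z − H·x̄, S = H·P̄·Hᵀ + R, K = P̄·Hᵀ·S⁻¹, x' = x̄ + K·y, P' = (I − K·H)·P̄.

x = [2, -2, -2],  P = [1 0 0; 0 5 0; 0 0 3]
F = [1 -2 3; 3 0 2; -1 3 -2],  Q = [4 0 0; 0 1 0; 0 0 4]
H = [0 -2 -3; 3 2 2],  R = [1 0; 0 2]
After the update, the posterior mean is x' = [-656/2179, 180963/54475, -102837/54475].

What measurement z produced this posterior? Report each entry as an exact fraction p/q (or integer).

z = [-1, 2]

x̄ = F·x = [0, 2, -4]
P̄ = F·P·Fᵀ + Q = [52 21 -49; 21 22 -15; -49 -15 62]
S = H·P̄·Hᵀ + R = [467 5; 5 350]
K = P̄·Hᵀ·S⁻¹ = [1450/6537 1847/6537; -7/32685 35954/163425; -10867/32685 -23971/163425]
x' − x̄ = [-656/2179, 72013/54475, 115063/54475] = K·y
y = (KᵀK)⁻¹·Kᵀ·(x' − x̄) = [-9, 6]
z = y + H·x̄ = [-9, 6] + [8, -4] = [-1, 2]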